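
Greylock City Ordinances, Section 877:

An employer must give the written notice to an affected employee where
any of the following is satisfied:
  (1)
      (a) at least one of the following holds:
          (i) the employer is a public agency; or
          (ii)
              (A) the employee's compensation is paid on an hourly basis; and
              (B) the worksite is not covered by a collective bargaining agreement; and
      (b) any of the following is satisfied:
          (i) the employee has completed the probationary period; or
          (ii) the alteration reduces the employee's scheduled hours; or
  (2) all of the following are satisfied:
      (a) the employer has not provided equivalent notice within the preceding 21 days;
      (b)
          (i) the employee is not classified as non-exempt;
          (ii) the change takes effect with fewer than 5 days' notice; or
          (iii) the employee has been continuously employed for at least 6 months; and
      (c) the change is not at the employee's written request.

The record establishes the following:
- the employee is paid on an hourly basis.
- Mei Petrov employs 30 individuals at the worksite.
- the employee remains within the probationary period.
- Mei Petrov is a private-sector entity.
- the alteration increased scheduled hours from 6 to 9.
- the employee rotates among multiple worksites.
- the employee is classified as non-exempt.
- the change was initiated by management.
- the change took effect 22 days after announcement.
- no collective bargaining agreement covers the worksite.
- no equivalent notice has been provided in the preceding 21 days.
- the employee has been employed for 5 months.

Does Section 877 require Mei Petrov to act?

No — not required.

(i) public agency — not satisfied.
(A) hourly-paid — satisfied.
(B) no CBA — met.
So (ii) is satisfied (T AND T).
(a): F OR T → true.
(i) past probation — not met.
(ii) hours reduced — fails.
So (b) is not satisfied (F OR F).
(1): T AND F → false.
(a) no recent notice — met.
(i) not (non-exempt) — fails.
(ii) < 5 days' notice — not met.
(iii) tenure ≥ 6 mo. — not satisfied.
(b) = F OR F OR F = false.
(c) not employee-requested — met.
(2): T AND F AND T → false.
So Overall is not satisfied (F OR F).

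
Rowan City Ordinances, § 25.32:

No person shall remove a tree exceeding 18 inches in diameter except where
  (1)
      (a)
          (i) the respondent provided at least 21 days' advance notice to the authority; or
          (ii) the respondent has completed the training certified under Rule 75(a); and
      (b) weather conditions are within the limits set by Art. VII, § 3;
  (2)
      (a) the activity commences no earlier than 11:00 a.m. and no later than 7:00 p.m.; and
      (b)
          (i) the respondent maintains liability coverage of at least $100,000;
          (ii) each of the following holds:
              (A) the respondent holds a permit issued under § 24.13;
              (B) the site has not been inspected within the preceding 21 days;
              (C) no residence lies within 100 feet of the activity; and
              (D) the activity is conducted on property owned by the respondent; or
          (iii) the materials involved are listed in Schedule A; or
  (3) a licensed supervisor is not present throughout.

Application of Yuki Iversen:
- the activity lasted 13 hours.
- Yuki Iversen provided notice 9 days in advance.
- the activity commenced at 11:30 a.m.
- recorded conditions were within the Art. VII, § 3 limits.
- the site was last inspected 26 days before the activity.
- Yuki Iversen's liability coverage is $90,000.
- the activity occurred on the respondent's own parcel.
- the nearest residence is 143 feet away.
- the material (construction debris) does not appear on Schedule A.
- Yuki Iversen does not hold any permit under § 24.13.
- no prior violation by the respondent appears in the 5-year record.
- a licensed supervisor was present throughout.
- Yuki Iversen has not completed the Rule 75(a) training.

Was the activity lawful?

No — unlawful.

(i) ≥21 days' notice — not met.
(ii) training certified — fails.
(a) = F OR F = false.
(b) weather ok — satisfied.
(1): F AND T → false.
(a) start within hours — holds.
(i) coverage ≥ $100,000 — not met.
(A) holds permit — not satisfied.
(B) not (site inspected) — holds.
(C) no residence in 100 ft — holds.
(D) own property — holds.
So (ii) is not satisfied (F AND T AND T AND T).
(iii) Schedule A material — not satisfied.
So (b) is not satisfied (F OR F OR F).
(2): T AND F → false.
(3) not (supervisor present) — fails.
Overall = F OR F OR F = false.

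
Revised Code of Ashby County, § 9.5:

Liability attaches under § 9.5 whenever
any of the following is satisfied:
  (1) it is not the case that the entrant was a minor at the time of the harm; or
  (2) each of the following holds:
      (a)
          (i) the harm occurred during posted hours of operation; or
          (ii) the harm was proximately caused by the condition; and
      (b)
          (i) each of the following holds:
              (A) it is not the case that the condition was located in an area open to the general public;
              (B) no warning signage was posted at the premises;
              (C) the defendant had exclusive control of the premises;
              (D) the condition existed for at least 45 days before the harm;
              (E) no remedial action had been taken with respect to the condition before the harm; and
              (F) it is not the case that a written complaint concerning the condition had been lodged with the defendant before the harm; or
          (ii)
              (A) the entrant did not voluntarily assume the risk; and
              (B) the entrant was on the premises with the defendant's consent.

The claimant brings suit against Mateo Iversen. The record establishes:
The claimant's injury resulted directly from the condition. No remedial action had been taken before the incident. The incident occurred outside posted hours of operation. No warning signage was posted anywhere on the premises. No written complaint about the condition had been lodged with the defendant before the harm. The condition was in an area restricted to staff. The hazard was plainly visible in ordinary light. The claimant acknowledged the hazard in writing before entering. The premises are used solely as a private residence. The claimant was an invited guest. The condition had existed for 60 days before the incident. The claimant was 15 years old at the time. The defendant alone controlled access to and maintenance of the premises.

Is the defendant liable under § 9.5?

(1) not (entrant a minor) — not met.
(i) during posted hours — not met.
(ii) proximate cause — met.
(a): F OR T → true.
(A) not (public area) — met.
(B) no signage posted — holds.
(C) exclusive control — met.
(D) condition ≥45 days old — met.
(E) no remedial action — holds.
(F) not (complaint lodged) — satisfied.
(i): T AND T AND T AND T AND T AND T → true.
(A) no assumed risk — fails.
(B) consent to enter — satisfied.
(ii): F AND T → false.
So (b) is satisfied (T OR F).
(2): T AND T → true.
Overall = F OR T = true.

Yes — liable.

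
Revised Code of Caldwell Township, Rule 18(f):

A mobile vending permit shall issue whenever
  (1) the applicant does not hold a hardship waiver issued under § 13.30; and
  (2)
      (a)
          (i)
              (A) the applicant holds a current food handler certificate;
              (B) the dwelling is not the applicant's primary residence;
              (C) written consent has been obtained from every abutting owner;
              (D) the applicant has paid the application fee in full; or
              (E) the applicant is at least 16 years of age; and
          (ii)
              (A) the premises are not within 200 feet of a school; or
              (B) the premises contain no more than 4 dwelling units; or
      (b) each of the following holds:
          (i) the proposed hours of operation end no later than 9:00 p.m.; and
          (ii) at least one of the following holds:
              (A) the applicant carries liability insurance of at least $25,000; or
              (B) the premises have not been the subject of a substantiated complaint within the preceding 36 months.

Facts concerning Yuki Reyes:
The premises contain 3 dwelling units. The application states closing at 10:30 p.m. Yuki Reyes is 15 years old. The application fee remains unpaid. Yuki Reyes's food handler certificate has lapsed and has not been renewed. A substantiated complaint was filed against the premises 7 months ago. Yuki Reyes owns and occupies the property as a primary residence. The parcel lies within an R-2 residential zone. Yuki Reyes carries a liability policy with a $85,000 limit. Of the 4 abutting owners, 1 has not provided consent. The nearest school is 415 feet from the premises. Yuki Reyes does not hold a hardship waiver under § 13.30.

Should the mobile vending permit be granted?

No — denied.

(1) not (hardship waiver) — satisfied.
(A) food handler cert. — fails.
(B) not (primary residence) — not satisfied.
(C) all abutters consent — fails.
(D) fee paid — not satisfied.
(E) age ≥ 16 — not satisfied.
(i) = F OR F OR F OR F OR F = false.
(A) ≥200 ft from school — met.
(B) ≤ 4 units — holds.
(ii): T OR T → true.
(a) = F AND T = false.
(i) closes by 9 p.m. — not satisfied.
(A) insurance ≥ $25,000 — satisfied.
(B) no complaint in 36 mo. — fails.
So (ii) is satisfied (T OR F).
(b): F AND T → false.
So (2) is not satisfied (F OR F).
Overall: T AND F → false.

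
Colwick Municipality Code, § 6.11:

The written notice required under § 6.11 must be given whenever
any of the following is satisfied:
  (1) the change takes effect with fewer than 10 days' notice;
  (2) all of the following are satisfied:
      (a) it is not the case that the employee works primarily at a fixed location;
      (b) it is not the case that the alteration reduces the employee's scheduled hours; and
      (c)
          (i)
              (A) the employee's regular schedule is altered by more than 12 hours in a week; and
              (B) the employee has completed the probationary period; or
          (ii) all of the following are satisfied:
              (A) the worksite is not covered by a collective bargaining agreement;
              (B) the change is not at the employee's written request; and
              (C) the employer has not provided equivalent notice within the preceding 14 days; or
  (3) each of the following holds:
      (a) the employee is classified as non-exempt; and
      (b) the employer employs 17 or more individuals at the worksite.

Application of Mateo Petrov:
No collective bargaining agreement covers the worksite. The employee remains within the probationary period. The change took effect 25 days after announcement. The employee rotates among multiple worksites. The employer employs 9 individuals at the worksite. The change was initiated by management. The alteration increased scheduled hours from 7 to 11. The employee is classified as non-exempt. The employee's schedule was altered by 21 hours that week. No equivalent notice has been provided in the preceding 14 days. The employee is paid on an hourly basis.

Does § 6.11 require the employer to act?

Yes — required.

(1) < 10 days' notice — not met.
(a) not (fixed location) — holds.
(b) not (hours reduced) — satisfied.
(A) schedule shift > 12h — holds.
(B) past probation — not met.
So (i) is not satisfied (T AND F).
(A) no CBA — met.
(B) not employee-requested — met.
(C) no recent notice — met.
(ii) = T AND T AND T = true.
(c) = F OR T = true.
So (2) is satisfied (T AND T AND T).
(a) non-exempt — holds.
(b) ≥ 17 at site — not met.
(3) = T AND F = false.
Overall: F OR T OR F → true.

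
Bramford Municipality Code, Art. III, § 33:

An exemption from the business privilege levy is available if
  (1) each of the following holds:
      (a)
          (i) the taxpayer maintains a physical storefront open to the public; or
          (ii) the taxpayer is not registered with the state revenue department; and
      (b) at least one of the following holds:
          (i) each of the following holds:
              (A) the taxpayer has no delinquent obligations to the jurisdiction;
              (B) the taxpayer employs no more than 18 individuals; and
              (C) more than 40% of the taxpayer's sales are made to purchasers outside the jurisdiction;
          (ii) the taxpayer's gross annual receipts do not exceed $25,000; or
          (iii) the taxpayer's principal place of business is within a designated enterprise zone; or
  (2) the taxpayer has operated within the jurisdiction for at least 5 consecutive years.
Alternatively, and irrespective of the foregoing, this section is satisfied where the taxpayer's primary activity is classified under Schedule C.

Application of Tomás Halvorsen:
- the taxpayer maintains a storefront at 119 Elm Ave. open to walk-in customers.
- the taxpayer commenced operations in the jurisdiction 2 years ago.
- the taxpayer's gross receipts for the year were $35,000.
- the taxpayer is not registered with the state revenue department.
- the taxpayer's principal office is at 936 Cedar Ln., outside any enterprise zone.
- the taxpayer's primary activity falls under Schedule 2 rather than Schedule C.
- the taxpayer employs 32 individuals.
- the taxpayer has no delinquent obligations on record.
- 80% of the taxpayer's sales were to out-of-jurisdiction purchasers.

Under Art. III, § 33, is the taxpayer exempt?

No — not exempt.

(i) has storefront — satisfied.
(ii) not (state-registered) — holds.
(a) = T OR T = true.
(A) no delinquency — met.
(B) ≤ 18 employees — not satisfied.
(C) >40% out-of-jur. sales — holds.
So (i) is not satisfied (T AND F AND T).
(ii) receipts ≤ $25,000 — fails.
(iii) in enterprise zone — not satisfied.
(b): F OR F OR F → false.
(1) = T AND F = false.
(2) ≥ 5 yrs in jurisdiction — not met.
Overall = F OR F = false.
Exception (Schedule C activity) — not satisfied.
Result: main false OR exception false → false.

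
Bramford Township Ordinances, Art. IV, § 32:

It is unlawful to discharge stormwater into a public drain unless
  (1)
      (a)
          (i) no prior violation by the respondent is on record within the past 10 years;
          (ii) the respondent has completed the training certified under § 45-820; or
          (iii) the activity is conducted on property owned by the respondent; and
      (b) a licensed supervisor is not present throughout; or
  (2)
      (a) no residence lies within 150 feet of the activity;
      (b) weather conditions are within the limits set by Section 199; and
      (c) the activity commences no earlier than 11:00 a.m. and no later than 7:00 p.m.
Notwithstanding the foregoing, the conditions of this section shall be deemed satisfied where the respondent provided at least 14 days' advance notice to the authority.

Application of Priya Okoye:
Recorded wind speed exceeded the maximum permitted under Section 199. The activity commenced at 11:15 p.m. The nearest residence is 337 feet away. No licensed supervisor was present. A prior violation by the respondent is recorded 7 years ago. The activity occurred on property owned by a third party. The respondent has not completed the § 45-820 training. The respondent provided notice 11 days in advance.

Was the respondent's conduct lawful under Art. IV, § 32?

(i) no prior violation — not met.
(ii) training certified — not met.
(iii) own property — fails.
(a): F OR F OR F → false.
(b) not (supervisor present) — holds.
(1) = F AND T = false.
(a) no residence in 150 ft — met.
(b) weather ok — fails.
(c) start within hours — fails.
So (2) is not satisfied (T AND F AND F).
Overall = F OR F = false.
Exception (≥14 days' notice) — not satisfied.
Result: main false OR exception false → false.

No — unlawful.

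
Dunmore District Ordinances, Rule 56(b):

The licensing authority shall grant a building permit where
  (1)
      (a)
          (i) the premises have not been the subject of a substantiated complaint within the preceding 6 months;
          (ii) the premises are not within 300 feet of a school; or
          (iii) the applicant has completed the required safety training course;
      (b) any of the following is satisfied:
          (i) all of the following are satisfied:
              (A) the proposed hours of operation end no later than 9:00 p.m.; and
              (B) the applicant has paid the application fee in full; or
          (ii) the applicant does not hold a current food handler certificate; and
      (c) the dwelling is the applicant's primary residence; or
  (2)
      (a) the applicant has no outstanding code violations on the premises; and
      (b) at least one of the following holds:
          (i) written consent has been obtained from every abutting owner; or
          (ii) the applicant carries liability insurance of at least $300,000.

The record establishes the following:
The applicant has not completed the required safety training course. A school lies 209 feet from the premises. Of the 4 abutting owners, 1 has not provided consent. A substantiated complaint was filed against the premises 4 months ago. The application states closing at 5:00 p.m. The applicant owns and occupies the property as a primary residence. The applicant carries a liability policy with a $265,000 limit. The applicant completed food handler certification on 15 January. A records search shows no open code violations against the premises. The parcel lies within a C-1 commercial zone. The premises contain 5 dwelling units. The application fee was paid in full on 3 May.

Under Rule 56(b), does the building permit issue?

No — denied.

(i) no complaint in 6 mo. — not met.
(ii) ≥300 ft from school — not met.
(iii) safety training — not satisfied.
(a) = F OR F OR F = false.
(A) closes by 9 p.m. — holds.
(B) fee paid — met.
(i): T AND T → true.
(ii) not (food handler cert.) — not met.
(b) = T OR F = true.
(c) primary residence — satisfied.
(1) = F AND T AND T = false.
(a) no code violations — met.
(i) all abutters consent — not satisfied.
(ii) insurance ≥ $300,000 — not satisfied.
So (b) is not satisfied (F OR F).
(2) = T AND F = false.
Overall: F OR F → false.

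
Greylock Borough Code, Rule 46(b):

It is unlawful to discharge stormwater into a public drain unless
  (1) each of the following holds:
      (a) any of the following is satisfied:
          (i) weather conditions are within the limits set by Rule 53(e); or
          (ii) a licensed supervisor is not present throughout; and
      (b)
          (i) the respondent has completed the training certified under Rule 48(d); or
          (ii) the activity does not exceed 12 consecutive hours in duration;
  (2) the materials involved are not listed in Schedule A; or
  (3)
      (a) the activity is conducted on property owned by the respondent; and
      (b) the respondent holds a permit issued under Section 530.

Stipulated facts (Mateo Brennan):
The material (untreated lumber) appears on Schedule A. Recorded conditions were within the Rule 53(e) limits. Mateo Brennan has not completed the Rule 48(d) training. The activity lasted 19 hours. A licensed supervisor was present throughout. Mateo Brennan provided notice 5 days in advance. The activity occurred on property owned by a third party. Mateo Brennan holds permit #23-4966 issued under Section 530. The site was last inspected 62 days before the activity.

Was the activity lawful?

No — unlawful.

(i) weather ok — satisfied.
(ii) not (supervisor present) — fails.
(a): T OR F → true.
(i) training certified — not met.
(ii) ≤ 12 hrs duration — not satisfied.
(b): F OR F → false.
(1) = T AND F = false.
(2) not (Schedule A material) — not met.
(a) own property — not satisfied.
(b) holds permit — satisfied.
(3) = F AND T = false.
Overall: F OR F OR F → false.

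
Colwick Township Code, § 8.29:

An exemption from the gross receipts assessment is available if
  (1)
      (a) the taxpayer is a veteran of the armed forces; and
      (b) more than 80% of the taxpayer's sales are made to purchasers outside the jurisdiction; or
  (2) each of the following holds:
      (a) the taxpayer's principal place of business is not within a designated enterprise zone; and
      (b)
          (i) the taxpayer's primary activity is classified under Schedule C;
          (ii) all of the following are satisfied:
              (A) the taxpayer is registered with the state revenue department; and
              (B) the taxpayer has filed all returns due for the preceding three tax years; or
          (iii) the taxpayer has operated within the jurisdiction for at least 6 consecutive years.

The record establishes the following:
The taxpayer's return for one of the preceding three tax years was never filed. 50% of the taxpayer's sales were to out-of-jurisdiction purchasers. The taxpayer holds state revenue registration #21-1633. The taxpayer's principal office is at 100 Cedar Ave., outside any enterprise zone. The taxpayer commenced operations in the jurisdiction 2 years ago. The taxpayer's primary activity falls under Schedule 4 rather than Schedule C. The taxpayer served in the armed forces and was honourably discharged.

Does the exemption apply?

No — not exempt.

(a) veteran — met.
(b) >80% out-of-jur. sales — not met.
(1): T AND F → false.
(a) not (in enterprise zone) — met.
(i) Schedule C activity — not met.
(A) state-registered — met.
(B) returns current — not met.
(ii): T AND F → false.
(iii) ≥ 6 yrs in jurisdiction — not satisfied.
So (b) is not satisfied (F OR F OR F).
So (2) is not satisfied (T AND F).
So Overall is not satisfied (F OR F).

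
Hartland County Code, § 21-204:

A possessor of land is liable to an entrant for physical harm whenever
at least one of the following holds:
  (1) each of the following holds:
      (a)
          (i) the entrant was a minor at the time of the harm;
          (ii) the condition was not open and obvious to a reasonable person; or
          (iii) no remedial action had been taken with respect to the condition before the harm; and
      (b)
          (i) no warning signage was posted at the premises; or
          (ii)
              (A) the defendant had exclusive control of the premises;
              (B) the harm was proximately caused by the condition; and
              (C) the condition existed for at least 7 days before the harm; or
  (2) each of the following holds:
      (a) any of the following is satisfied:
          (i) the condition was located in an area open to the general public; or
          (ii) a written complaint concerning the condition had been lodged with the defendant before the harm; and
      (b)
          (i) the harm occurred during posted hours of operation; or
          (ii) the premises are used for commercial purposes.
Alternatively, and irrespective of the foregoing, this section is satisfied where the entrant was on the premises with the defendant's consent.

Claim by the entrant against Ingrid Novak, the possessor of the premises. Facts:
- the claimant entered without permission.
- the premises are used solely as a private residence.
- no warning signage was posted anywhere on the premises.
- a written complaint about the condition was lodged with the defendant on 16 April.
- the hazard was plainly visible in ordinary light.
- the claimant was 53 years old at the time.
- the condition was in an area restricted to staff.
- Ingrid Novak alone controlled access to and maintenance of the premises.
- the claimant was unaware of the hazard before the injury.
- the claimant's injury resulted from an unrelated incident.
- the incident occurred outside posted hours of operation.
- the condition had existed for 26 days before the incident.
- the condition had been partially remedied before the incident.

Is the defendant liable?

No — not liable.

(i) entrant a minor — not satisfied.
(ii) not open/obvious — fails.
(iii) no remedial action — not met.
(a): F OR F OR F → false.
(i) no signage posted — met.
(A) exclusive control — met.
(B) proximate cause — not met.
(C) condition ≥7 days old — holds.
(ii) = T AND F AND T = false.
(b) = T OR F = true.
(1): F AND T → false.
(i) public area — not satisfied.
(ii) complaint lodged — holds.
(a) = F OR T = true.
(i) during posted hours — not met.
(ii) commercial use — not met.
(b): F OR F → false.
So (2) is not satisfied (T AND F).
So Overall is not satisfied (F OR F).
Exception (consent to enter) — not satisfied.
Result: main false OR exception false → false.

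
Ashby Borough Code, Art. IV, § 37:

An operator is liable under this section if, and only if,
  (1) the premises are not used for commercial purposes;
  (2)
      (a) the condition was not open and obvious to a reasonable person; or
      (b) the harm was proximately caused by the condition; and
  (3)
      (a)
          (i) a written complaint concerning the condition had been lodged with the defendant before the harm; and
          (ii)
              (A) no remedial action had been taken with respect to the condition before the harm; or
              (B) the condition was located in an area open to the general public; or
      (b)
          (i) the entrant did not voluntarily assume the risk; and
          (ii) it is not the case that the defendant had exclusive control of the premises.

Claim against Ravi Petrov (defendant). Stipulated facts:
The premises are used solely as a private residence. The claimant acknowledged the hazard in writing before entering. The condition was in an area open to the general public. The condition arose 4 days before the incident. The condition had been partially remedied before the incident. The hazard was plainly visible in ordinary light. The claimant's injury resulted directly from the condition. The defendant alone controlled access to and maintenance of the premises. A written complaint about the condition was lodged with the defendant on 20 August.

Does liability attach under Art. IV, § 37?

Yes — liable.

(1) not (commercial use) — satisfied.
(a) not open/obvious — fails.
(b) proximate cause — satisfied.
So (2) is satisfied (F OR T).
(i) complaint lodged — met.
(A) no remedial action — not met.
(B) public area — holds.
(ii) = F OR T = true.
So (a) is satisfied (T AND T).
(i) no assumed risk — fails.
(ii) not (exclusive control) — not met.
So (b) is not satisfied (F AND F).
So (3) is satisfied (T OR F).
Overall: T AND T AND T → true.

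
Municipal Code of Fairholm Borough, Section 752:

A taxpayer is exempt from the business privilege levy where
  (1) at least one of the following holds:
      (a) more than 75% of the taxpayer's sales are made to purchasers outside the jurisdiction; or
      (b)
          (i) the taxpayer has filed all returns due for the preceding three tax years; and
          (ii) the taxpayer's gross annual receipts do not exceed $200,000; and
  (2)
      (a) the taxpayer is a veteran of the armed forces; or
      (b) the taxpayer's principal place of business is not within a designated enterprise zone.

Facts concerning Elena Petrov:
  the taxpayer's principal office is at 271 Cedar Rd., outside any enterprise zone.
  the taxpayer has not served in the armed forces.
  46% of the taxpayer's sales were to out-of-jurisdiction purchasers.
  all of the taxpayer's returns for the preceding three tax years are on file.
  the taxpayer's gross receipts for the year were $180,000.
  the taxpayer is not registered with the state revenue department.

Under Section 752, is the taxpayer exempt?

Yes — exempt.

(a) >75% out-of-jur. sales — not satisfied.
(i) returns current — satisfied.
(ii) receipts ≤ $200,000 — satisfied.
(b): T AND T → true.
So (1) is satisfied (F OR T).
(a) veteran — not met.
(b) not (in enterprise zone) — met.
(2): F OR T → true.
So Overall is satisfied (T AND T).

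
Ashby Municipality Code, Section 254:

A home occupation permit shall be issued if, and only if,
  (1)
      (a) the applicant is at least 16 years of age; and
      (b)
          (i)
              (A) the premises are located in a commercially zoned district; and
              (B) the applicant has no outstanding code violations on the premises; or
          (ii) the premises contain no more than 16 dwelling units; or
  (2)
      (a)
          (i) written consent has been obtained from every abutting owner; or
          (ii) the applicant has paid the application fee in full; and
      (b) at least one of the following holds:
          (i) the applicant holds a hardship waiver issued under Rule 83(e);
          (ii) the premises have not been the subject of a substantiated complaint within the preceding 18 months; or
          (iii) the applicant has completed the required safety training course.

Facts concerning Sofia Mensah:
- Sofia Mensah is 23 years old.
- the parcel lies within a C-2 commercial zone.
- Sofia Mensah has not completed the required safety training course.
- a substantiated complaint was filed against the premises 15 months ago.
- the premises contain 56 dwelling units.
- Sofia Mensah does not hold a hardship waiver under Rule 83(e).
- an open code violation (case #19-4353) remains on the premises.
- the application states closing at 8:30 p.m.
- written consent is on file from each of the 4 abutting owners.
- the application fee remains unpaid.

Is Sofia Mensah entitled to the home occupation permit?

(a) age ≥ 16 — satisfied.
(A) commercially zoned — holds.
(B) no code violations — fails.
(i): T AND F → false.
(ii) ≤ 16 units — not satisfied.
(b): F OR F → false.
(1): T AND F → false.
(i) all abutters consent — met.
(ii) fee paid — fails.
So (a) is satisfied (T OR F).
(i) hardship waiver — not met.
(ii) no complaint in 18 mo. — not met.
(iii) safety training — fails.
So (b) is not satisfied (F OR F OR F).
(2) = T AND F = false.
Overall: F OR F → false.

No — denied.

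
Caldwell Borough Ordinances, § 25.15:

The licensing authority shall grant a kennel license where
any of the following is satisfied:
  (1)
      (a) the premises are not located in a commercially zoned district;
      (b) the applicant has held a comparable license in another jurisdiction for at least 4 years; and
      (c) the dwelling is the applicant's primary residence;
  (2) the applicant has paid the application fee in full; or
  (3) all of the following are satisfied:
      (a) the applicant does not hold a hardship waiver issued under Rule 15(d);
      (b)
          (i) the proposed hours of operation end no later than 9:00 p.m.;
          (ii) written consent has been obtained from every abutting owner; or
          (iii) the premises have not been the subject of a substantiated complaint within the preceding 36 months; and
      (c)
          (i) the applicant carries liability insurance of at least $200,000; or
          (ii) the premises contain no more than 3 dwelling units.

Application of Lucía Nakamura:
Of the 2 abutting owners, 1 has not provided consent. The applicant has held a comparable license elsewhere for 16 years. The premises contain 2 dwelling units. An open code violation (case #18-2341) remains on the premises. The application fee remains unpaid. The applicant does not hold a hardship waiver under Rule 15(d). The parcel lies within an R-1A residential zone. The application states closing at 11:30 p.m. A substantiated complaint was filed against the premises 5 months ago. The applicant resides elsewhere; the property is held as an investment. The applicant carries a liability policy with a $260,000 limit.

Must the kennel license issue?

(a) not (commercially zoned) — satisfied.
(b) prior license ≥ 4 yr — satisfied.
(c) primary residence — fails.
(1) = T AND T AND F = false.
(2) fee paid — not satisfied.
(a) not (hardship waiver) — holds.
(i) closes by 9 p.m. — not met.
(ii) all abutters consent — not satisfied.
(iii) no complaint in 36 mo. — not satisfied.
(b) = F OR F OR F = false.
(i) insurance ≥ $200,000 — met.
(ii) ≤ 3 units — met.
So (c) is satisfied (T OR T).
(3) = T AND F AND T = false.
Overall = F OR F OR F = false.

No — denied.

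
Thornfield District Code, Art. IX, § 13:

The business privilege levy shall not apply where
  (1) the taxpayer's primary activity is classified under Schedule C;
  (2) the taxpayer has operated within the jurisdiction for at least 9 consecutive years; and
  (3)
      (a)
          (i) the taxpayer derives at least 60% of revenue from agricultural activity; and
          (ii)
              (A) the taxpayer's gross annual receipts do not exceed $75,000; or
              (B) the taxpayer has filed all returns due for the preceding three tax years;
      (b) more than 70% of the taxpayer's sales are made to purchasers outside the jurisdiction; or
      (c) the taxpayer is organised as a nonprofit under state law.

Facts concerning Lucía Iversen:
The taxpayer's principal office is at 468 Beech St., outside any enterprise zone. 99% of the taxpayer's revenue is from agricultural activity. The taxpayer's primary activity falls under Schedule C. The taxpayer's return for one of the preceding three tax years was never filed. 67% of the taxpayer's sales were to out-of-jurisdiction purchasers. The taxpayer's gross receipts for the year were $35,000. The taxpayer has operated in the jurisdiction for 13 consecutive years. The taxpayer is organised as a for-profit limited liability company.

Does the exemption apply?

Yes — exempt.

(1) Schedule C activity — met.
(2) ≥ 9 yrs in jurisdiction — met.
(i) ≥60% agricultural — satisfied.
(A) receipts ≤ $75,000 — holds.
(B) returns current — fails.
So (ii) is satisfied (T OR F).
(a) = T AND T = true.
(b) >70% out-of-jur. sales — not satisfied.
(c) nonprofit — not satisfied.
(3): T OR F OR F → true.
Overall: T AND T AND T → true.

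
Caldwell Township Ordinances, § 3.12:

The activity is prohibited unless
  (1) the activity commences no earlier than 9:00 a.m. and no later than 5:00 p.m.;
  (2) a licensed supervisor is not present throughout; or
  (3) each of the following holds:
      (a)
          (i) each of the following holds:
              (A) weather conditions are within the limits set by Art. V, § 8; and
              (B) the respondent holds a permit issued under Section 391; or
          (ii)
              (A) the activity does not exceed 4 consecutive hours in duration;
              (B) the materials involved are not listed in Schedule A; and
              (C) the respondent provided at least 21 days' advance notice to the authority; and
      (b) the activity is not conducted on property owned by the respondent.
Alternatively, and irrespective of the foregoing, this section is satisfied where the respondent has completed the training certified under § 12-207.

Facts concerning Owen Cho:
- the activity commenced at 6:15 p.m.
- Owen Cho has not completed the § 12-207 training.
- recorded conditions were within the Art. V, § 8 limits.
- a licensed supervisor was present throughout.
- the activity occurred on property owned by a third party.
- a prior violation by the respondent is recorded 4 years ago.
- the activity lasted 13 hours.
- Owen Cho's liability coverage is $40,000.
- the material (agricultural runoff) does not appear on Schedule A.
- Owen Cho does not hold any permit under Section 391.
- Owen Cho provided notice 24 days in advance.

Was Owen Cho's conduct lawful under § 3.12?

No — unlawful.

(1) start within hours — not satisfied.
(2) not (supervisor present) — not satisfied.
(A) weather ok — satisfied.
(B) holds permit — not met.
So (i) is not satisfied (T AND F).
(A) ≤ 4 hrs duration — not met.
(B) not (Schedule A material) — met.
(C) ≥21 days' notice — satisfied.
(ii) = F AND T AND T = false.
So (a) is not satisfied (F OR F).
(b) not (own property) — satisfied.
So (3) is not satisfied (F AND T).
Overall = F OR F OR F = false.
Exception (training certified) — not satisfied.
Result: main false OR exception false → false.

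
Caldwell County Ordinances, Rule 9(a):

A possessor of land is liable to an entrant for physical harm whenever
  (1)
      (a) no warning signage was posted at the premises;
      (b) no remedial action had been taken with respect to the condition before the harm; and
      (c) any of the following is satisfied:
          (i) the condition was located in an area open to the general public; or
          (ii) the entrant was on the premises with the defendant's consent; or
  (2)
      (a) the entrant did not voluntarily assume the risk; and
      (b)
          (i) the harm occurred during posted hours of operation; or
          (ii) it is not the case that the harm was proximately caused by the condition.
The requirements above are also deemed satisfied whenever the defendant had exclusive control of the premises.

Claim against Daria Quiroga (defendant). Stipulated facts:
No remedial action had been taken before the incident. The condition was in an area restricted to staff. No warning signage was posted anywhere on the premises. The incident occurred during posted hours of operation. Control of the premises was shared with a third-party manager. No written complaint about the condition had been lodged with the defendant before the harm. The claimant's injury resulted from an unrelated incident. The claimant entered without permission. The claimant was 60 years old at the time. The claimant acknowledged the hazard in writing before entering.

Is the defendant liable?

No — not liable.

(a) no signage posted — met.
(b) no remedial action — met.
(i) public area — not met.
(ii) consent to enter — not satisfied.
(c) = F OR F = false.
So (1) is not satisfied (T AND T AND F).
(a) no assumed risk — fails.
(i) during posted hours — met.
(ii) not (proximate cause) — met.
(b) = T OR T = true.
(2): F AND T → false.
So Overall is not satisfied (F OR F).
Exception (exclusive control) — not satisfied.
Result: main false OR exception false → false.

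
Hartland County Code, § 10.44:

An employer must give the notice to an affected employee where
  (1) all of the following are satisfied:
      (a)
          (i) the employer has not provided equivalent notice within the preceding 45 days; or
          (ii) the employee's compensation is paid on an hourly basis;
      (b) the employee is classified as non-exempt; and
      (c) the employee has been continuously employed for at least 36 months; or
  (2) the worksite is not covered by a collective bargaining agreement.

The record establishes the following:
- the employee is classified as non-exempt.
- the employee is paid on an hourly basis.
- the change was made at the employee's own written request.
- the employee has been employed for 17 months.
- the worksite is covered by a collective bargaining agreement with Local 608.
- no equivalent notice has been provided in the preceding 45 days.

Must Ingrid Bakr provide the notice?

(i) no recent notice — met.
(ii) hourly-paid — met.
(a): T OR T → true.
(b) non-exempt — holds.
(c) tenure ≥ 36 mo. — not met.
(1): T AND T AND F → false.
(2) no CBA — not satisfied.
Overall = F OR F = false.

No — not required.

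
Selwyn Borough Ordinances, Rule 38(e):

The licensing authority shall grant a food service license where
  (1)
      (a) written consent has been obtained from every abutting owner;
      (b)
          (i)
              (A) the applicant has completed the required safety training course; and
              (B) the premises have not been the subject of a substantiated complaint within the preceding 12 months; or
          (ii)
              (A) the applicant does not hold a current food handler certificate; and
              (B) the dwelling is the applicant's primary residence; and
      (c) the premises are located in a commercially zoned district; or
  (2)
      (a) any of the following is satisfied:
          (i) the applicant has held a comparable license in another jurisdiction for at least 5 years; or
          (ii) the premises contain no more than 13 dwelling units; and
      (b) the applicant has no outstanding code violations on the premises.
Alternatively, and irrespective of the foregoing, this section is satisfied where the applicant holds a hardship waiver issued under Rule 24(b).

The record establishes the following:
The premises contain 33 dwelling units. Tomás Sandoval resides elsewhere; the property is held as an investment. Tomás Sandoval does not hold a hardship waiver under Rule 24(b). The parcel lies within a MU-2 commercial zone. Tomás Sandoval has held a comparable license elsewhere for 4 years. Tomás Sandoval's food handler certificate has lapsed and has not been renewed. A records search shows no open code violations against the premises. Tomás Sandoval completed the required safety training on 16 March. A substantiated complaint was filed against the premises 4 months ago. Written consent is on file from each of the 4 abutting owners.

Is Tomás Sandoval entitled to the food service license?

No — denied.

(a) all abutters consent — satisfied.
(A) safety training — met.
(B) no complaint in 12 mo. — not met.
(i) = T AND F = false.
(A) not (food handler cert.) — holds.
(B) primary residence — not satisfied.
(ii) = T AND F = false.
(b): F OR F → false.
(c) commercially zoned — holds.
(1) = T AND F AND T = false.
(i) prior license ≥ 5 yr — fails.
(ii) ≤ 13 units — not met.
So (a) is not satisfied (F OR F).
(b) no code violations — met.
(2) = F AND T = false.
So Overall is not satisfied (F OR F).
Exception (hardship waiver) — not satisfied.
Result: main false OR exception false → false.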